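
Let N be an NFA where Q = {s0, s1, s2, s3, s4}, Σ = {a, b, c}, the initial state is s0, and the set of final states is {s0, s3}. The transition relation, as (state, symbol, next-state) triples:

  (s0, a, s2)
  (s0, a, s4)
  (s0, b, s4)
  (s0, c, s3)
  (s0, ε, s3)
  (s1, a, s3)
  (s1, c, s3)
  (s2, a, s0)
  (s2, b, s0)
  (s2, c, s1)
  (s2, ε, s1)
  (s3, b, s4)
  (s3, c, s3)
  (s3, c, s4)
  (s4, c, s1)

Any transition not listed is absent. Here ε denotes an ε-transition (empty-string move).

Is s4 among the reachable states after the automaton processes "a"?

Start: ε-closure({s0}) = {s0, s3}.
Read 'a': s0→{s2, s4}, s3→∅; union {s2, s4}; ε-closure = {s1, s2, s4}.
State s4 is in {s1, s2, s4}.

Yes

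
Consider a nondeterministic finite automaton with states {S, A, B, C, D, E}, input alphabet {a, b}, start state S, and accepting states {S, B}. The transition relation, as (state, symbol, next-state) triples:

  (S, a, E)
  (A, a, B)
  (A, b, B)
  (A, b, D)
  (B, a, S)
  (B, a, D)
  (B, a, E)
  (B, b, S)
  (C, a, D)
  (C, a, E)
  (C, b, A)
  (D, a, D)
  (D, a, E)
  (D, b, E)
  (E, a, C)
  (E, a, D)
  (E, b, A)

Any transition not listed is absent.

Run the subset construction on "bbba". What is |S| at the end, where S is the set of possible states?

0

Start in {S}.
Read 'b': {S} → ∅.
The set is empty and remains empty for the remaining 3 symbols.
That set has 0 states.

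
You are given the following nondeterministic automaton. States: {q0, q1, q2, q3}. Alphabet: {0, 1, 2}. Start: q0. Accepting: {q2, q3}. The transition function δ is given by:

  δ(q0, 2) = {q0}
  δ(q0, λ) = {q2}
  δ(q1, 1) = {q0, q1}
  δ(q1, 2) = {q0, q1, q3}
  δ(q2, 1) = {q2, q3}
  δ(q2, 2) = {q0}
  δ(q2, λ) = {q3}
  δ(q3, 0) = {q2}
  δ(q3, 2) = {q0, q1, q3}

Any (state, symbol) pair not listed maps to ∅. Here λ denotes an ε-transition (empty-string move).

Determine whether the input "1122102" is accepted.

Start: ε-closure({q0}) = {q0, q2, q3}.
Read '1': q0→∅, q2→{q2, q3}, q3→∅; now {q2, q3}.
Read '1': q2→{q2, q3}, q3→∅; now {q2, q3}.
Read '2': q2→{q0}, q3→{q0, q1, q3}; union {q0, q1, q3}; ε-closure = {q0, q1, q2, q3}.
Read '2': q0→{q0}, q1→{q0, q1, q3}, q2→{q0}, q3→{q0, q1, q3}; union {q0, q1, q3}; ε-closure = {q0, q1, q2, q3}.
Read '1': q0→∅, q1→{q0, q1}, q2→{q2, q3}, q3→∅; now {q0, q1, q2, q3}.
Read '0': q0→∅, q1→∅, q2→∅, q3→{q2}; union {q2}; ε-closure = {q2, q3}.
Read '2': q2→{q0}, q3→{q0, q1, q3}; union {q0, q1, q3}; ε-closure = {q0, q1, q2, q3}.
The final set {q0, q1, q2, q3} contains the accepting states q2, q3.

Yes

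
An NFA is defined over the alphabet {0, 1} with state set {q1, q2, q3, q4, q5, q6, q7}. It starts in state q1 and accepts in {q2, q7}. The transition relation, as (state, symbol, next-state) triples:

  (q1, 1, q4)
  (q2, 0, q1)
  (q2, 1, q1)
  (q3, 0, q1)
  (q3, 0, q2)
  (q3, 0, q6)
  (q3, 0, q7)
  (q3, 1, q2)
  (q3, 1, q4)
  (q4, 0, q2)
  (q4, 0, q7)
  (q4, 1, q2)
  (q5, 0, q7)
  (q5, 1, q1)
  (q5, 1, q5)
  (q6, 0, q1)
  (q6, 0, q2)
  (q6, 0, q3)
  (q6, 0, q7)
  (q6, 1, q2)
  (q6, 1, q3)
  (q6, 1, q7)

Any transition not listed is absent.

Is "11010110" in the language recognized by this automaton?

Start in {q1}.
Read '1': q1→{q4}; now {q4}.
Read '1': q4→{q2}; now {q2}.
Read '0': q2→{q1}; now {q1}.
Read '1': q1→{q4}; now {q4}.
Read '0': q4→{q2, q7}; now {q2, q7}.
Read '1': q2→{q1}, q7→∅; now {q1}.
Read '1': q1→{q4}; now {q4}.
Read '0': q4→{q2, q7}; now {q2, q7}.
The final set {q2, q7} contains the accepting states q2, q7.

Yes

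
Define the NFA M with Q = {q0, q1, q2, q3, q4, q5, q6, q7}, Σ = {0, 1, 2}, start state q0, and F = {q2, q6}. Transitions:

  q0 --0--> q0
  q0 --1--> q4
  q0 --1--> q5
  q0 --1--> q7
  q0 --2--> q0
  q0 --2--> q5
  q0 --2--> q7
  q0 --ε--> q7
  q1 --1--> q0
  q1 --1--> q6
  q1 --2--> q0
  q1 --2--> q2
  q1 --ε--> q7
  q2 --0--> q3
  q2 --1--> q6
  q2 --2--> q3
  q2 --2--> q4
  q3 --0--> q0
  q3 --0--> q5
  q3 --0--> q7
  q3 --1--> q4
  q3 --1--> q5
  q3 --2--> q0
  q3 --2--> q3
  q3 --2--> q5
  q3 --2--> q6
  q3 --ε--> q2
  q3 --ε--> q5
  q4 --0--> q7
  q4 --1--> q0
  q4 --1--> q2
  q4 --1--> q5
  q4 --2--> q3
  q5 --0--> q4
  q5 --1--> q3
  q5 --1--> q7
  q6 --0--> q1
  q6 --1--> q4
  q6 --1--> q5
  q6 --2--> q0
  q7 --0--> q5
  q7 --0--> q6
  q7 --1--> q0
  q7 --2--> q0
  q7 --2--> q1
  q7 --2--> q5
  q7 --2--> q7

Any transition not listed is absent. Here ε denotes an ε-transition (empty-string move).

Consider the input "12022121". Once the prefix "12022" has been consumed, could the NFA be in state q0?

Yes

Start: ε-closure({q0}) = {q0, q7}.
Read '1': q0→{q4, q5, q7}, q7→{q0}; now {q0, q4, q5, q7}.
Read '2': q0→{q0, q5, q7}, q4→{q3}, q5→∅, q7→{q0, q1, q5, q7}; union {q0, q1, q3, q5, q7}; ε-closure = {q0, q1, q2, q3, q5, q7}.
Read '0': q0→{q0}, q1→∅, q2→{q3}, q3→{q0, q5, q7}, q5→{q4}, q7→{q5, q6}; union {q0, q3, q4, q5, q6, q7}; ε-closure = {q0, q2, q3, q4, q5, q6, q7}.
Read '2': q0→{q0, q5, q7}, q2→{q3, q4}, q3→{q0, q3, q5, q6}, q4→{q3}, q5→∅, q6→{q0}, q7→{q0, q1, q5, q7}; union {q0, q1, q3, q4, q5, q6, q7}; ε-closure = {q0, q1, q2, q3, q4, q5, q6, q7}.
Read '2': q0→{q0, q5, q7}, q1→{q0, q2}, q2→{q3, q4}, q3→{q0, q3, q5, q6}, q4→{q3}, q5→∅, q6→{q0}, q7→{q0, q1, q5, q7}; now {q0, q1, q2, q3, q4, q5, q6, q7}.
State q0 is in {q0, q1, q2, q3, q4, q5, q6, q7}.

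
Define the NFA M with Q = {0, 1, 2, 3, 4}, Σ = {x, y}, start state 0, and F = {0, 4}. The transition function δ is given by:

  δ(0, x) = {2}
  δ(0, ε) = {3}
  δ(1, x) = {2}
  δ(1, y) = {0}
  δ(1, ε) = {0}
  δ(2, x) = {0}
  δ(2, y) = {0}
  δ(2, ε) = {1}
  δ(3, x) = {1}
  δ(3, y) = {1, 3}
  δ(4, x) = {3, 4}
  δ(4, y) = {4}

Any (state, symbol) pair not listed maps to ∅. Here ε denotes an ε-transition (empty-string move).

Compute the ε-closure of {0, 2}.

Begin with {0, 2}.
ε-move 0 → 3; add 3.
ε-move 2 → 1; add 1.

{0, 1, 2, 3}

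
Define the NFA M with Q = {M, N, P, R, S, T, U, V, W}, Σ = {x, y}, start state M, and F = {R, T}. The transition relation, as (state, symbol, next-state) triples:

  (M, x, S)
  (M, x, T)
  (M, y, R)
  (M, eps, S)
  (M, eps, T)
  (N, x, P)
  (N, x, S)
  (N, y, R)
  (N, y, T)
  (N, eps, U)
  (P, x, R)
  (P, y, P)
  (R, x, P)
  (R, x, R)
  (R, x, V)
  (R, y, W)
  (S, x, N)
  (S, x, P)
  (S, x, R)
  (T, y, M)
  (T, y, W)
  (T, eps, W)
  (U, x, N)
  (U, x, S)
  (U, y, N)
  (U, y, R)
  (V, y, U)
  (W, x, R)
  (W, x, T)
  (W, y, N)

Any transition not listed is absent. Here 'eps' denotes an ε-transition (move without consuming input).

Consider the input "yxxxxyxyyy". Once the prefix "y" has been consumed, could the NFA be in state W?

Start: ε-closure({M}) = {M, S, T, W}.
Read 'y': {M, S, T, W} → {M, N, R, S, T, U, W}.
State W is in {M, N, R, S, T, U, W}.

Yes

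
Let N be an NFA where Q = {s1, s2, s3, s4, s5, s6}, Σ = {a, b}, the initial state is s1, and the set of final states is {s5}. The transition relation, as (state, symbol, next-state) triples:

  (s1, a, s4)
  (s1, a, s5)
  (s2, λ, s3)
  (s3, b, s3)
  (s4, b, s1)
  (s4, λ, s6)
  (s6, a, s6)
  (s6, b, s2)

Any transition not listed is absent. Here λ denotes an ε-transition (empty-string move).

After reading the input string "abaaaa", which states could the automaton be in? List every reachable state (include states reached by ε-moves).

Start in {s1}.
Read 'a': s1→{s4, s5}; union {s4, s5}; ε-closure = {s4, s5, s6}.
Read 'b': s4→{s1}, s5→∅, s6→{s2}; union {s1, s2}; ε-closure = {s1, s2, s3}.
Read 'a': s1→{s4, s5}, s2→∅, s3→∅; union {s4, s5}; ε-closure = {s4, s5, s6}.
Read 'a': s4→∅, s5→∅, s6→{s6}; now {s6}.
Read 'a': s6→{s6}; now {s6}.
Read 'a': s6→{s6}; now {s6}.

{s6}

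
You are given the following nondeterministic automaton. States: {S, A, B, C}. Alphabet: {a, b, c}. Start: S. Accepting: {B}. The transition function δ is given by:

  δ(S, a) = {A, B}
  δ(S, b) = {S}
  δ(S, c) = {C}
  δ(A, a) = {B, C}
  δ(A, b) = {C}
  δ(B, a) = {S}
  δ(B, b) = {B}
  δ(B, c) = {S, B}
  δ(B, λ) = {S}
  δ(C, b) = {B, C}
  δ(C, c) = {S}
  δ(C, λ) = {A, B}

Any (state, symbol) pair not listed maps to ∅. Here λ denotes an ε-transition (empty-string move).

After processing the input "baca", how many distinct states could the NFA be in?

Start in {S}.
Read 'b': {S} → {S}.
Read 'a': {S} → {S, A, B}.
Read 'c': {S, A, B} → {S, A, B, C}.
Read 'a': {S, A, B, C} → {S, A, B, C}.
That set has 4 states.

4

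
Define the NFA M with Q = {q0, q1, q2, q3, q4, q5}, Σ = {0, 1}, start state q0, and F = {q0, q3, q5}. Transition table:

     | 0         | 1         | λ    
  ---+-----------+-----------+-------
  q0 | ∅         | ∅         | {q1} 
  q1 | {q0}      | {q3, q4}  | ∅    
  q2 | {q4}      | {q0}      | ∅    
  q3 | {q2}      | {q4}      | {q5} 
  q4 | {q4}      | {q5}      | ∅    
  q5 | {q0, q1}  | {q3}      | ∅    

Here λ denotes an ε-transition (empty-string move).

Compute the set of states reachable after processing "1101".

{q0, q1, q3, q4, q5}

Start: ε-closure({q0}) = {q0, q1}.
Read '1': q0→∅, q1→{q3, q4}; union {q3, q4}; ε-closure = {q3, q4, q5}.
Read '1': q3→{q4}, q4→{q5}, q5→{q3}; now {q3, q4, q5}.
Read '0': q3→{q2}, q4→{q4}, q5→{q0, q1}; now {q0, q1, q2, q4}.
Read '1': q0→∅, q1→{q3, q4}, q2→{q0}, q4→{q5}; union {q0, q3, q4, q5}; ε-closure = {q0, q1, q3, q4, q5}.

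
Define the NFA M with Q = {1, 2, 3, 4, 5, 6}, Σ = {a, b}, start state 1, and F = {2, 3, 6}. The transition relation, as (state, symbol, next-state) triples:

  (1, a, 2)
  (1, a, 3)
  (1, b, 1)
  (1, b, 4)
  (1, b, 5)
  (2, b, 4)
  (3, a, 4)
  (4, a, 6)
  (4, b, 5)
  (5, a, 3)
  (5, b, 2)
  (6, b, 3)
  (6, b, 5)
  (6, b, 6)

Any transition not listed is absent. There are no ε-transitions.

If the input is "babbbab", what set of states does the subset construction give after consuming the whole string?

{3, 5, 6}

Start in {1}.
Read 'b': 1→{1, 4, 5}; now {1, 4, 5}.
Read 'a': 1→{2, 3}, 4→{6}, 5→{3}; now {2, 3, 6}.
Read 'b': 2→{4}, 3→∅, 6→{3, 5, 6}; now {3, 4, 5, 6}.
Read 'b': 3→∅, 4→{5}, 5→{2}, 6→{3, 5, 6}; now {2, 3, 5, 6}.
Read 'b': 2→{4}, 3→∅, 5→{2}, 6→{3, 5, 6}; now {2, 3, 4, 5, 6}.
Read 'a': 2→∅, 3→{4}, 4→{6}, 5→{3}, 6→∅; now {3, 4, 6}.
Read 'b': 3→∅, 4→{5}, 6→{3, 5, 6}; now {3, 5, 6}.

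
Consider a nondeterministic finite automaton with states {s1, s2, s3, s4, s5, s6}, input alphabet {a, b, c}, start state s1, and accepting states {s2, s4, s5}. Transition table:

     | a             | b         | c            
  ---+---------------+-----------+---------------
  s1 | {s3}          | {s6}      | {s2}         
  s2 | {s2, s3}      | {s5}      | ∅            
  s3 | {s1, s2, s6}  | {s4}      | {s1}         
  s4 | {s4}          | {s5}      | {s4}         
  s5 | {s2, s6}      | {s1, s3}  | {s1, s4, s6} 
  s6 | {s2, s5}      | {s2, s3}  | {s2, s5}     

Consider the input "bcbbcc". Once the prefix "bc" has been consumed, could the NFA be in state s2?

Yes

Start in {s1}.
Read 'b': {s1} → {s6}.
Read 'c': {s6} → {s2, s5}.
State s2 is in {s2, s5}.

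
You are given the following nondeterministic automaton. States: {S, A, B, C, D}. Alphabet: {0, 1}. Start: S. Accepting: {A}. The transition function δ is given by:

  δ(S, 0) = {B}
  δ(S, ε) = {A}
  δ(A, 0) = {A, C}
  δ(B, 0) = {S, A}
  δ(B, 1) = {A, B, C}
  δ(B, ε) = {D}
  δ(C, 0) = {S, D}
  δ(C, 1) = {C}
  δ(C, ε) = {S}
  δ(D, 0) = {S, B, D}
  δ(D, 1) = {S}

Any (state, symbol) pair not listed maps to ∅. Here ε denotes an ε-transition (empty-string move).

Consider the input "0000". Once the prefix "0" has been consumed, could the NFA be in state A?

Yes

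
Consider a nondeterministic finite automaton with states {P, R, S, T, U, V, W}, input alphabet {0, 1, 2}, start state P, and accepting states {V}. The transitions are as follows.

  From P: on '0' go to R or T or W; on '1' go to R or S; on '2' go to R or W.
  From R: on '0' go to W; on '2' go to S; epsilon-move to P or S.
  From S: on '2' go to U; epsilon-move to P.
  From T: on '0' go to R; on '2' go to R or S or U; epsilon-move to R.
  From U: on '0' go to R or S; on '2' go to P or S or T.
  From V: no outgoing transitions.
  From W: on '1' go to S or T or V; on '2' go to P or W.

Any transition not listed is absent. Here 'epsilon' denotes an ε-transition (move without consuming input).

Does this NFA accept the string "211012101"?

Start in {P}.
Read '2': P→{R, W}; union {R, W}; ε-closure = {P, R, S, W}.
Read '1': P→{R, S}, R→∅, S→∅, W→{S, T, V}; union {R, S, T, V}; ε-closure = {P, R, S, T, V}.
Read '1': P→{R, S}, R→∅, S→∅, T→∅, V→∅; union {R, S}; ε-closure = {P, R, S}.
Read '0': P→{R, T, W}, R→{W}, S→∅; union {R, T, W}; ε-closure = {P, R, S, T, W}.
Read '1': P→{R, S}, R→∅, S→∅, T→∅, W→{S, T, V}; union {R, S, T, V}; ε-closure = {P, R, S, T, V}.
Read '2': P→{R, W}, R→{S}, S→{U}, T→{R, S, U}, V→∅; union {R, S, U, W}; ε-closure = {P, R, S, U, W}.
Read '1': P→{R, S}, R→∅, S→∅, U→∅, W→{S, T, V}; union {R, S, T, V}; ε-closure = {P, R, S, T, V}.
Read '0': P→{R, T, W}, R→{W}, S→∅, T→{R}, V→∅; union {R, T, W}; ε-closure = {P, R, S, T, W}.
Read '1': P→{R, S}, R→∅, S→∅, T→∅, W→{S, T, V}; union {R, S, T, V}; ε-closure = {P, R, S, T, V}.
The final set {P, R, S, T, V} contains the accepting state V.

Yes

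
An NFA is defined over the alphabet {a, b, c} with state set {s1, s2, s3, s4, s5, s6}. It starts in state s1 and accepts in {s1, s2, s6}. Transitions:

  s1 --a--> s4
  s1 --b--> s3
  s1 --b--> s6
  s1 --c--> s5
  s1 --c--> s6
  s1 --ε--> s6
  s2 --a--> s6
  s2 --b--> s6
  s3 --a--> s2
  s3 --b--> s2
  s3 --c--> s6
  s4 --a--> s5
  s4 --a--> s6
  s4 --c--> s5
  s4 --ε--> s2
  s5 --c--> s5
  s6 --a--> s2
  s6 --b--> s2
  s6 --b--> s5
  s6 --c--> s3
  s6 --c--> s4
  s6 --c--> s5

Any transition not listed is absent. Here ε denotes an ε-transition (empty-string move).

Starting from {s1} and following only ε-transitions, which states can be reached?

{s1, s6}

Begin with {s1}.
ε-move s1 → s6; add s6.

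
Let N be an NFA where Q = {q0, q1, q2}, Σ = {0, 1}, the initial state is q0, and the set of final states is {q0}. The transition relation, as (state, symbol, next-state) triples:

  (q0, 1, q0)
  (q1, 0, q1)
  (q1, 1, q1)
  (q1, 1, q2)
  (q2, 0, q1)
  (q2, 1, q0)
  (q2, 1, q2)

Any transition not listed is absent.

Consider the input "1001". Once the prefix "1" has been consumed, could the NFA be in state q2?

No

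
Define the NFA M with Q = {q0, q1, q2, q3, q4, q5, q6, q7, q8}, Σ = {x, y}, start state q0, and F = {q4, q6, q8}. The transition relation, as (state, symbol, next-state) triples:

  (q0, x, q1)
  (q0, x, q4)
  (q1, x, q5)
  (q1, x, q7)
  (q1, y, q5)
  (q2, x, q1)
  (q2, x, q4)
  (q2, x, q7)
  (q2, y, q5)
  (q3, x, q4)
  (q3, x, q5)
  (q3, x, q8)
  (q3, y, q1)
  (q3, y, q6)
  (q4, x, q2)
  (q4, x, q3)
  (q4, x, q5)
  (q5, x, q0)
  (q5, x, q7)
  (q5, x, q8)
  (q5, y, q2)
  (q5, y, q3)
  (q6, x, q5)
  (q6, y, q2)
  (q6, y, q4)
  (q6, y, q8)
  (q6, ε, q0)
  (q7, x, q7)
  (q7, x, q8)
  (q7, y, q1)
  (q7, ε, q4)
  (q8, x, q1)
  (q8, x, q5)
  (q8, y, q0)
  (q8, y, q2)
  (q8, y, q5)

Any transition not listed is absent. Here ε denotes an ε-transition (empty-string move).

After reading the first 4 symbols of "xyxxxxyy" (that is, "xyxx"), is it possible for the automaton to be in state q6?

No

Start in {q0}.
Read 'x': {q0} → {q1, q4}.
Read 'y': {q1, q4} → {q5}.
Read 'x': {q5} → {q0, q4, q7, q8}.
Read 'x': {q0, q4, q7, q8} → {q1, q2, q3, q4, q5, q7, q8}.
State q6 is not in {q1, q2, q3, q4, q5, q7, q8}.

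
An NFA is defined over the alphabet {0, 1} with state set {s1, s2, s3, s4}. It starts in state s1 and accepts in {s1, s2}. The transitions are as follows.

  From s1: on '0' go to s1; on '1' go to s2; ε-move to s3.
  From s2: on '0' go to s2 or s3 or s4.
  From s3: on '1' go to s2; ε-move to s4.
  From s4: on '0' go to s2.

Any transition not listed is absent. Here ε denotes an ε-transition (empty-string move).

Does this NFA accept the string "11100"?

Start: ε-closure({s1}) = {s1, s3, s4}.
Read '1': s1→{s2}, s3→{s2}, s4→∅; now {s2}.
Read '1': s2→∅; now ∅.
The set is empty and remains empty for the remaining 3 symbols.
The final set ∅ contains no accepting state.

No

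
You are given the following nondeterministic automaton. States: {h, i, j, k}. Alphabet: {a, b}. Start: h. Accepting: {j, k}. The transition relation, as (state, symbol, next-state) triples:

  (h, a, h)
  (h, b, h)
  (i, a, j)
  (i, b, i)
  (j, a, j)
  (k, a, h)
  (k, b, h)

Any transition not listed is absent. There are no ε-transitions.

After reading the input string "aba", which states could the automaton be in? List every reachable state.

Start in {h}.
Read 'a': h→{h}; now {h}.
Read 'b': h→{h}; now {h}.
Read 'a': h→{h}; now {h}.

{h}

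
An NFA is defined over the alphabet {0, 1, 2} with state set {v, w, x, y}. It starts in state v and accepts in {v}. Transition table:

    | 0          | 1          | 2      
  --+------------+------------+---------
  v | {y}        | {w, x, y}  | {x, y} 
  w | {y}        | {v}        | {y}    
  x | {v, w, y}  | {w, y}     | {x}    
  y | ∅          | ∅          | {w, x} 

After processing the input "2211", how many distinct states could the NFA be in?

4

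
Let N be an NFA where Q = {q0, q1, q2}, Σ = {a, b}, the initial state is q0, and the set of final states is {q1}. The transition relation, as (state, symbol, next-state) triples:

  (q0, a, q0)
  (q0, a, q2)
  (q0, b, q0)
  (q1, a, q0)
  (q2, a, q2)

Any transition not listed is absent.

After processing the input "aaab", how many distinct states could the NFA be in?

Start in {q0}.
Read 'a': q0→{q0, q2}; now {q0, q2}.
Read 'a': q0→{q0, q2}, q2→{q2}; now {q0, q2}.
Read 'a': q0→{q0, q2}, q2→{q2}; now {q0, q2}.
Read 'b': q0→{q0}, q2→∅; now {q0}.
That set has 1 state.

1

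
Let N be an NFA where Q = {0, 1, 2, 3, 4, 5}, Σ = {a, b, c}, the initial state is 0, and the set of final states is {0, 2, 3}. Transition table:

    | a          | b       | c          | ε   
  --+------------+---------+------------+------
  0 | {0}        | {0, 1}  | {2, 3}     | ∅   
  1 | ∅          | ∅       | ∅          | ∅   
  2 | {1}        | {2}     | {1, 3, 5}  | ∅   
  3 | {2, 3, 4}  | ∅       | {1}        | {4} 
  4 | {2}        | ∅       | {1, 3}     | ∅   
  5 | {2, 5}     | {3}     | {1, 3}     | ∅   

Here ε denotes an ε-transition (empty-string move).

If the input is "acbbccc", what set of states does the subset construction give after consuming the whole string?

{1, 3, 4}

Start in {0}.
Read 'a': {0} → {0}.
Read 'c': {0} → {2, 3, 4}.
Read 'b': {2, 3, 4} → {2}.
Read 'b': {2} → {2}.
Read 'c': {2} → {1, 3, 4, 5}.
Read 'c': {1, 3, 4, 5} → {1, 3, 4}.
Read 'c': {1, 3, 4} → {1, 3, 4}.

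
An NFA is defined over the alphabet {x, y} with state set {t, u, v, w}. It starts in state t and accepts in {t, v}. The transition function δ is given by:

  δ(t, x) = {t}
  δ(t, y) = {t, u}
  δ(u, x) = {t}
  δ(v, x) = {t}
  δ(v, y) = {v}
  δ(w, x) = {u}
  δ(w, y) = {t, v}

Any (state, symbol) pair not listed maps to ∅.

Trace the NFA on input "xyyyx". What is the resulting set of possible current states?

{t}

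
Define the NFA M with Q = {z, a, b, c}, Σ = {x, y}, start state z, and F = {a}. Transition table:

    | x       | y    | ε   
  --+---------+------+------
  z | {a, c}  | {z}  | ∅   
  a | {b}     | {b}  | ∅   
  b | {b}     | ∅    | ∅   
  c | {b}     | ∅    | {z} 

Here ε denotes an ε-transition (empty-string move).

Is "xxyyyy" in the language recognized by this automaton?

No

Start in {z}.
Read 'x': z→{a, c}; union {a, c}; ε-closure = {z, a, c}.
Read 'x': z→{a, c}, a→{b}, c→{b}; union {a, b, c}; ε-closure = {z, a, b, c}.
Read 'y': z→{z}, a→{b}, b→∅, c→∅; now {z, b}.
Read 'y': z→{z}, b→∅; now {z}.
Read 'y': z→{z}; now {z}.
Read 'y': z→{z}; now {z}.
The final set {z} contains no accepting state.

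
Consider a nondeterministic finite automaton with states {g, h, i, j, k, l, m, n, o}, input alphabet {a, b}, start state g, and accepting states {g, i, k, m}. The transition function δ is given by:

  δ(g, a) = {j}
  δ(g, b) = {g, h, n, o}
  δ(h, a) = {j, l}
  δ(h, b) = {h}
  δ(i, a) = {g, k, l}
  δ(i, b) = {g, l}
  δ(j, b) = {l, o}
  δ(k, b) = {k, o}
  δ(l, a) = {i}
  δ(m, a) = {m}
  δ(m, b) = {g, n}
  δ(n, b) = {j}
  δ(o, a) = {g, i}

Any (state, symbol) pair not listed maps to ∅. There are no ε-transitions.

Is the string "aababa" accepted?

No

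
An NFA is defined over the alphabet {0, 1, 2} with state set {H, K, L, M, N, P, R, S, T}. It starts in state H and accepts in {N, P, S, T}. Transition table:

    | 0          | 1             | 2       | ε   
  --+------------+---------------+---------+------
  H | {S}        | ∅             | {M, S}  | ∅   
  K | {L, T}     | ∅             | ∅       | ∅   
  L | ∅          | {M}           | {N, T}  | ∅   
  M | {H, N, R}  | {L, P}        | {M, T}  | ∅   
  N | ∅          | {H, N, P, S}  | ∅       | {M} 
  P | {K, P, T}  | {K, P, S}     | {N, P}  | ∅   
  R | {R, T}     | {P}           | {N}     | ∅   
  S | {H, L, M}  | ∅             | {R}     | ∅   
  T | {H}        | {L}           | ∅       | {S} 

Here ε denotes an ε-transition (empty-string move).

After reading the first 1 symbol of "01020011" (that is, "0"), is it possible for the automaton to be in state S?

Start in {H}.
Read '0': {H} → {S}.
State S is in {S}.

Yes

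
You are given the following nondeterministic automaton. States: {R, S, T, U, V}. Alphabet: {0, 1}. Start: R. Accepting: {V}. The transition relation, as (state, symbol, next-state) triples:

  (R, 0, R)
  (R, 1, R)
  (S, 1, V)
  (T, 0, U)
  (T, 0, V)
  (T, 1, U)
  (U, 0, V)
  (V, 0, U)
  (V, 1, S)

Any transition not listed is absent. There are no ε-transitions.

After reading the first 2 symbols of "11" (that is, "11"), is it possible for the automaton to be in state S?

Start in {R}.
Read '1': R→{R}; now {R}.
Read '1': R→{R}; now {R}.
State S is not in {R}.

No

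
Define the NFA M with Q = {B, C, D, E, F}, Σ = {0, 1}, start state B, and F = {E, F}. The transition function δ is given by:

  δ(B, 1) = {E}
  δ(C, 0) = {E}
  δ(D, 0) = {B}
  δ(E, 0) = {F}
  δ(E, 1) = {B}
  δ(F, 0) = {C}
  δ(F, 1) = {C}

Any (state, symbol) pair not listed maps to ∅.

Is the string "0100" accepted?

No

Start in {B}.
Read '0': B→∅; now ∅.
The set is empty and remains empty for the remaining 3 symbols.
The final set ∅ contains no accepting state.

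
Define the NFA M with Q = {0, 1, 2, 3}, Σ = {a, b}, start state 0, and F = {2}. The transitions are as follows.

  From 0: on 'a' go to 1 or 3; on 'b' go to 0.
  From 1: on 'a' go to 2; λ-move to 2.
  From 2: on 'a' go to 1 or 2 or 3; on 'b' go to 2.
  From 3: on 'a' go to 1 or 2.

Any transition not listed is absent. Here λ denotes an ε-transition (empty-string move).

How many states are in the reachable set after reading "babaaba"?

Start in {0}.
Read 'b': {0} → {0}.
Read 'a': {0} → {1, 2, 3}.
Read 'b': {1, 2, 3} → {2}.
Read 'a': {2} → {1, 2, 3}.
Read 'a': {1, 2, 3} → {1, 2, 3}.
Read 'b': {1, 2, 3} → {2}.
Read 'a': {2} → {1, 2, 3}.
That set has 3 states.

3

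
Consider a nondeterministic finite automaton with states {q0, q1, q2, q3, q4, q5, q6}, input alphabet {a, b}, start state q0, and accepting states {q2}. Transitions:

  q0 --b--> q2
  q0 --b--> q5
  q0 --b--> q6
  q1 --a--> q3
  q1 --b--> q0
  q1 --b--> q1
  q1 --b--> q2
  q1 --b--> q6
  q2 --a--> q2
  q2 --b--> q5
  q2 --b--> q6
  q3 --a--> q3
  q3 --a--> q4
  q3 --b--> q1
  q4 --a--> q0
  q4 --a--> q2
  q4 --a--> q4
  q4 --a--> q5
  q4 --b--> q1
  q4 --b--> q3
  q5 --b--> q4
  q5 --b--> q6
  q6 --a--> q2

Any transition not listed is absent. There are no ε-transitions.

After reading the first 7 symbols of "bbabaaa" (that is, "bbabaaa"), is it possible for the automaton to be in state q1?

Start in {q0}.
Read 'b': {q0} → {q2, q5, q6}.
Read 'b': {q2, q5, q6} → {q4, q5, q6}.
Read 'a': {q4, q5, q6} → {q0, q2, q4, q5}.
Read 'b': {q0, q2, q4, q5} → {q1, q2, q3, q4, q5, q6}.
Read 'a': {q1, q2, q3, q4, q5, q6} → {q0, q2, q3, q4, q5}.
Read 'a': {q0, q2, q3, q4, q5} → {q0, q2, q3, q4, q5}.
Read 'a': {q0, q2, q3, q4, q5} → {q0, q2, q3, q4, q5}.
State q1 is not in {q0, q2, q3, q4, q5}.

No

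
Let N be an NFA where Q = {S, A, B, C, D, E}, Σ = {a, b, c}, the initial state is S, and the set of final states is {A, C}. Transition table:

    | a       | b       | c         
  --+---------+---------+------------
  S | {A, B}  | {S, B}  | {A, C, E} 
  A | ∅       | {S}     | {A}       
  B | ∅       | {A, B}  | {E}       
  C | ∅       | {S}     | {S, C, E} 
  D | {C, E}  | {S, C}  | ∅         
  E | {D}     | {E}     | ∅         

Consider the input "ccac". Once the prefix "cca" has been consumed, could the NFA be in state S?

No

Start in {S}.
Read 'c': S→{A, C, E}; now {A, C, E}.
Read 'c': A→{A}, C→{S, C, E}, E→∅; now {S, A, C, E}.
Read 'a': S→{A, B}, A→∅, C→∅, E→{D}; now {A, B, D}.
State S is not in {A, B, D}.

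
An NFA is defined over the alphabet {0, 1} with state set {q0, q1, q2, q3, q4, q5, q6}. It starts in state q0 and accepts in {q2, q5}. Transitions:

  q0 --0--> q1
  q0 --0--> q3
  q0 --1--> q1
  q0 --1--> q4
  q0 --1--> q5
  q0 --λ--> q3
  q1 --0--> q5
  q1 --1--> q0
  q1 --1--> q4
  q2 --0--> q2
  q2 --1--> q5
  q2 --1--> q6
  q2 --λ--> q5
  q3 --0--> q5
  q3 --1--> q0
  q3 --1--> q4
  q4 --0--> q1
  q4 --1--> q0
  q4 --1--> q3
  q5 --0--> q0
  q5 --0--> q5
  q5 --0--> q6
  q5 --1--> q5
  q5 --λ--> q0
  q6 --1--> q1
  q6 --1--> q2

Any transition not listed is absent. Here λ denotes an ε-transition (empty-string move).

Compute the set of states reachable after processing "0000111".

Start: ε-closure({q0}) = {q0, q3}.
Read '0': {q0, q3} → {q0, q1, q3, q5}.
Read '0': {q0, q1, q3, q5} → {q0, q1, q3, q5, q6}.
Read '0': {q0, q1, q3, q5, q6} → {q0, q1, q3, q5, q6}.
Read '0': {q0, q1, q3, q5, q6} → {q0, q1, q3, q5, q6}.
Read '1': {q0, q1, q3, q5, q6} → {q0, q1, q2, q3, q4, q5}.
Read '1': {q0, q1, q2, q3, q4, q5} → {q0, q1, q3, q4, q5, q6}.
Read '1': {q0, q1, q3, q4, q5, q6} → {q0, q1, q2, q3, q4, q5}.

{q0, q1, q2, q3, q4, q5}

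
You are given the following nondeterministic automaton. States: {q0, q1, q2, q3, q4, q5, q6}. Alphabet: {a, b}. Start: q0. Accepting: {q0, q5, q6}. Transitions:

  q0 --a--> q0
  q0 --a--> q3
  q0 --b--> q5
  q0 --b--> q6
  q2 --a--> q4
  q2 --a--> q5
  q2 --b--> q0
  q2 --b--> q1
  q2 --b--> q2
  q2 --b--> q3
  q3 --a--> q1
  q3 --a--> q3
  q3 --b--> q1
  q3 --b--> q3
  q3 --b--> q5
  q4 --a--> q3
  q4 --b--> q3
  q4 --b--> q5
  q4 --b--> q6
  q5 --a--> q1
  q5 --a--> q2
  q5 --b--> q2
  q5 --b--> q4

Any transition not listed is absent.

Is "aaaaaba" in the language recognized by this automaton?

Start in {q0}.
Read 'a': q0→{q0, q3}; now {q0, q3}.
Read 'a': q0→{q0, q3}, q3→{q1, q3}; now {q0, q1, q3}.
Read 'a': q0→{q0, q3}, q1→∅, q3→{q1, q3}; now {q0, q1, q3}.
Read 'a': q0→{q0, q3}, q1→∅, q3→{q1, q3}; now {q0, q1, q3}.
Read 'a': q0→{q0, q3}, q1→∅, q3→{q1, q3}; now {q0, q1, q3}.
Read 'b': q0→{q5, q6}, q1→∅, q3→{q1, q3, q5}; now {q1, q3, q5, q6}.
Read 'a': q1→∅, q3→{q1, q3}, q5→{q1, q2}, q6→∅; now {q1, q2, q3}.
The final set {q1, q2, q3} contains no accepting state.

No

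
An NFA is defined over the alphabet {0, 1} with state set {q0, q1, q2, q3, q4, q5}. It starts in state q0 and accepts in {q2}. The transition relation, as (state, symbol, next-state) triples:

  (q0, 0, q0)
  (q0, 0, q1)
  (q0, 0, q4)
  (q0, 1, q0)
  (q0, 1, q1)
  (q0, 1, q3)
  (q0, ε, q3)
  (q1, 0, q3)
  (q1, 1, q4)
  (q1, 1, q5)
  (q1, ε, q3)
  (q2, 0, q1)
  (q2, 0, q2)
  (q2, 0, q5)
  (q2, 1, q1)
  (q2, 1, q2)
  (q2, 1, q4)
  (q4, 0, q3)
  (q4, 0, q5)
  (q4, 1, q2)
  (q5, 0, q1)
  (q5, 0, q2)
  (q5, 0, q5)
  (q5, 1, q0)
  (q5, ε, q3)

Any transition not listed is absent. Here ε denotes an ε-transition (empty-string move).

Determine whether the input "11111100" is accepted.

Start: ε-closure({q0}) = {q0, q3}.
Read '1': {q0, q3} → {q0, q1, q3}.
Read '1': {q0, q1, q3} → {q0, q1, q3, q4, q5}.
Read '1': {q0, q1, q3, q4, q5} → {q0, q1, q2, q3, q4, q5}.
Read '1': {q0, q1, q2, q3, q4, q5} → {q0, q1, q2, q3, q4, q5}.
Read '1': {q0, q1, q2, q3, q4, q5} → {q0, q1, q2, q3, q4, q5}.
Read '1': {q0, q1, q2, q3, q4, q5} → {q0, q1, q2, q3, q4, q5}.
Read '0': {q0, q1, q2, q3, q4, q5} → {q0, q1, q2, q3, q4, q5}.
Read '0': {q0, q1, q2, q3, q4, q5} → {q0, q1, q2, q3, q4, q5}.
The final set {q0, q1, q2, q3, q4, q5} contains the accepting state q2.

Yes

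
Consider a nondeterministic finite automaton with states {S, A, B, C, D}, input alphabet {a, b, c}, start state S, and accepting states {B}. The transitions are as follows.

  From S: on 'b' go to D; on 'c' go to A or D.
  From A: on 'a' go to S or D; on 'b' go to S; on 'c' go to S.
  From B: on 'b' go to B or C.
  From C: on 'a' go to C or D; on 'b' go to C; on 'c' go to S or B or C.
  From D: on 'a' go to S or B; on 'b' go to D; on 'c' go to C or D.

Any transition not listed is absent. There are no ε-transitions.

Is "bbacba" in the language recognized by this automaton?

Start in {S}.
Read 'b': S→{D}; now {D}.
Read 'b': D→{D}; now {D}.
Read 'a': D→{S, B}; now {S, B}.
Read 'c': S→{A, D}, B→∅; now {A, D}.
Read 'b': A→{S}, D→{D}; now {S, D}.
Read 'a': S→∅, D→{S, B}; now {S, B}.
The final set {S, B} contains the accepting state B.

Yes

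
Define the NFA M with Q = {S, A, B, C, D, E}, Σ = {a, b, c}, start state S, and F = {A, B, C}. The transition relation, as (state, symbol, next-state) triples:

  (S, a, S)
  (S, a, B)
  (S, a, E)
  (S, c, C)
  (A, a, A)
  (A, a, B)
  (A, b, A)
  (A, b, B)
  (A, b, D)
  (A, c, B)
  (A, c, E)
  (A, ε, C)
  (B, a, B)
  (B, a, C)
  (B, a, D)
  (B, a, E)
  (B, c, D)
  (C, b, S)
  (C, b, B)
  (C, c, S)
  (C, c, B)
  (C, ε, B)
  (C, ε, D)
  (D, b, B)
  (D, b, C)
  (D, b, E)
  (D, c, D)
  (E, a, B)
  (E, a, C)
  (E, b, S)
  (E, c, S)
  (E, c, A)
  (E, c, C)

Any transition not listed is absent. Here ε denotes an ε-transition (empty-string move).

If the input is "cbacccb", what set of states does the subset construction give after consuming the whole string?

{S, A, B, C, D, E}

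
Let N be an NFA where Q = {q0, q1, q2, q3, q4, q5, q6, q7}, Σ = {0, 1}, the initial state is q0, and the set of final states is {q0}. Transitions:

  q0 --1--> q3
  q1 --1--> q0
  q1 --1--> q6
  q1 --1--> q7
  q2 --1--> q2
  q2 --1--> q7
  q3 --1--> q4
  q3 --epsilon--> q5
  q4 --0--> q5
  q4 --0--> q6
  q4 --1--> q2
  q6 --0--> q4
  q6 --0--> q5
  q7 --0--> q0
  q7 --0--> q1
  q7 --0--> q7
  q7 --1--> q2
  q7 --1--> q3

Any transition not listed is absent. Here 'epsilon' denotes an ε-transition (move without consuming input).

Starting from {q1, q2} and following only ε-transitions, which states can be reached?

Begin with {q1, q2}.
No ε-moves leave this set, so the closure equals the set itself.

{q1, q2}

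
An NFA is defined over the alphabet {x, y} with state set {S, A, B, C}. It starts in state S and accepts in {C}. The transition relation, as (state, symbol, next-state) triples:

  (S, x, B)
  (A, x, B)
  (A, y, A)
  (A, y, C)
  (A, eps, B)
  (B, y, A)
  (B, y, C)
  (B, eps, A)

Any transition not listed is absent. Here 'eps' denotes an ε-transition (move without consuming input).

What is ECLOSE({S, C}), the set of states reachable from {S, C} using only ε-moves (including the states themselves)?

{S, C}

Begin with {S, C}.
No ε-moves leave this set, so the closure equals the set itself.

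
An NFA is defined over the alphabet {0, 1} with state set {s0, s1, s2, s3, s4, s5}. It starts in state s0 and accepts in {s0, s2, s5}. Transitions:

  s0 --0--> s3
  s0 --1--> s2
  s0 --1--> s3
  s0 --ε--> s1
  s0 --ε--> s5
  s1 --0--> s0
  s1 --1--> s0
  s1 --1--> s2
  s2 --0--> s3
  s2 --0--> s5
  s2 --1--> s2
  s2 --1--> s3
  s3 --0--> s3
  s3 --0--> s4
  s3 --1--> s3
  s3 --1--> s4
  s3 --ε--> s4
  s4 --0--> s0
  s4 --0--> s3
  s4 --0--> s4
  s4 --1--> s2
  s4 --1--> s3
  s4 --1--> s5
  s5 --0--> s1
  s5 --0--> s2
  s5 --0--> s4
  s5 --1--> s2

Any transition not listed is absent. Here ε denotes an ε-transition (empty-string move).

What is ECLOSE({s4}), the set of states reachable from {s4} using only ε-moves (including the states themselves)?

Begin with {s4}.
No ε-moves leave this set, so the closure equals the set itself.

{s4}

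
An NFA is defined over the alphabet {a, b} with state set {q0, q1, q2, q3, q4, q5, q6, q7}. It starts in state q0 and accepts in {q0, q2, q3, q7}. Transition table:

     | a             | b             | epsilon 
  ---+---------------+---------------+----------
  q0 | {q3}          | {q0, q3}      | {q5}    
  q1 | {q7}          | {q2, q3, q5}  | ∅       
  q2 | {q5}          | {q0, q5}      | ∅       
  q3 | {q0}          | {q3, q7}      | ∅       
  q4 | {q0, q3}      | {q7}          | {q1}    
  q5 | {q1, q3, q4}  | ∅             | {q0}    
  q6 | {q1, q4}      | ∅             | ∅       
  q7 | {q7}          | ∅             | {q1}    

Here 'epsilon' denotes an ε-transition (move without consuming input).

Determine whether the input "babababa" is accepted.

Yes

Start: ε-closure({q0}) = {q0, q5}.
Read 'b': q0→{q0, q3}, q5→∅; union {q0, q3}; ε-closure = {q0, q3, q5}.
Read 'a': q0→{q3}, q3→{q0}, q5→{q1, q3, q4}; union {q0, q1, q3, q4}; ε-closure = {q0, q1, q3, q4, q5}.
Read 'b': q0→{q0, q3}, q1→{q2, q3, q5}, q3→{q3, q7}, q4→{q7}, q5→∅; union {q0, q2, q3, q5, q7}; ε-closure = {q0, q1, q2, q3, q5, q7}.
Read 'a': q0→{q3}, q1→{q7}, q2→{q5}, q3→{q0}, q5→{q1, q3, q4}, q7→{q7}; now {q0, q1, q3, q4, q5, q7}.
Read 'b': q0→{q0, q3}, q1→{q2, q3, q5}, q3→{q3, q7}, q4→{q7}, q5→∅, q7→∅; union {q0, q2, q3, q5, q7}; ε-closure = {q0, q1, q2, q3, q5, q7}.
Read 'a': q0→{q3}, q1→{q7}, q2→{q5}, q3→{q0}, q5→{q1, q3, q4}, q7→{q7}; now {q0, q1, q3, q4, q5, q7}.
Read 'b': q0→{q0, q3}, q1→{q2, q3, q5}, q3→{q3, q7}, q4→{q7}, q5→∅, q7→∅; union {q0, q2, q3, q5, q7}; ε-closure = {q0, q1, q2, q3, q5, q7}.
Read 'a': q0→{q3}, q1→{q7}, q2→{q5}, q3→{q0}, q5→{q1, q3, q4}, q7→{q7}; now {q0, q1, q3, q4, q5, q7}.
The final set {q0, q1, q3, q4, q5, q7} contains the accepting states q0, q3, q7.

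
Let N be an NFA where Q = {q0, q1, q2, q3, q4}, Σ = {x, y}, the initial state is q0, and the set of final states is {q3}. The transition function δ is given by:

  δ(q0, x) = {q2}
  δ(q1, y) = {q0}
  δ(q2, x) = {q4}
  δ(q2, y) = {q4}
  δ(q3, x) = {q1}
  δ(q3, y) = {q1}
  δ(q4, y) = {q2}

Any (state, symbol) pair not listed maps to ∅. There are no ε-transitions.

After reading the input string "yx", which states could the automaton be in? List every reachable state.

Start in {q0}.
Read 'y': {q0} → ∅.
The set is empty and remains empty for the remaining 1 symbol.

∅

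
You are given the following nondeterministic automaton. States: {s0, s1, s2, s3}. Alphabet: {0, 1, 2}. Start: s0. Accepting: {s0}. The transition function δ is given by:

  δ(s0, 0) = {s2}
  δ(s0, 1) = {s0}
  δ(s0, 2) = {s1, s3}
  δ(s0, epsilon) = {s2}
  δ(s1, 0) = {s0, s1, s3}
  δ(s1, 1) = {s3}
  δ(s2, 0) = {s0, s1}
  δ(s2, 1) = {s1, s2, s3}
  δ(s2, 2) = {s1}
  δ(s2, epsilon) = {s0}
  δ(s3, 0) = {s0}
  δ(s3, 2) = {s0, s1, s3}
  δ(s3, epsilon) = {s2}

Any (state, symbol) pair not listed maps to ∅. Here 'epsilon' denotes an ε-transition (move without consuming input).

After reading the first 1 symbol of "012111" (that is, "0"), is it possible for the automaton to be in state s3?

No

Start: ε-closure({s0}) = {s0, s2}.
Read '0': {s0, s2} → {s0, s1, s2}.
State s3 is not in {s0, s1, s2}.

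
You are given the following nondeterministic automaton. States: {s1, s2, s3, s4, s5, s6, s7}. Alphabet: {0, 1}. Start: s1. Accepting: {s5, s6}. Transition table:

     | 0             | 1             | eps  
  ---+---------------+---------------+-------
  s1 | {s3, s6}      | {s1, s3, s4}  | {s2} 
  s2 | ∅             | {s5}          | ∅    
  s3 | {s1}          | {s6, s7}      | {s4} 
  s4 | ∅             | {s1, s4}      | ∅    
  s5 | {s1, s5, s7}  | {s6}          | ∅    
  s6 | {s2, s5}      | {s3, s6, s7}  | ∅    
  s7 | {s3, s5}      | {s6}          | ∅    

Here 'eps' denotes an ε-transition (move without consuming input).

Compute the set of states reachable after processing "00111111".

{s1, s2, s3, s4, s5, s6, s7}

Start: ε-closure({s1}) = {s1, s2}.
Read '0': s1→{s3, s6}, s2→∅; union {s3, s6}; ε-closure = {s3, s4, s6}.
Read '0': s3→{s1}, s4→∅, s6→{s2, s5}; now {s1, s2, s5}.
Read '1': s1→{s1, s3, s4}, s2→{s5}, s5→{s6}; union {s1, s3, s4, s5, s6}; ε-closure = {s1, s2, s3, s4, s5, s6}.
Read '1': s1→{s1, s3, s4}, s2→{s5}, s3→{s6, s7}, s4→{s1, s4}, s5→{s6}, s6→{s3, s6, s7}; union {s1, s3, s4, s5, s6, s7}; ε-closure = {s1, s2, s3, s4, s5, s6, s7}.
Read '1': s1→{s1, s3, s4}, s2→{s5}, s3→{s6, s7}, s4→{s1, s4}, s5→{s6}, s6→{s3, s6, s7}, s7→{s6}; union {s1, s3, s4, s5, s6, s7}; ε-closure = {s1, s2, s3, s4, s5, s6, s7}.
Read '1': s1→{s1, s3, s4}, s2→{s5}, s3→{s6, s7}, s4→{s1, s4}, s5→{s6}, s6→{s3, s6, s7}, s7→{s6}; union {s1, s3, s4, s5, s6, s7}; ε-closure = {s1, s2, s3, s4, s5, s6, s7}.
Read '1': s1→{s1, s3, s4}, s2→{s5}, s3→{s6, s7}, s4→{s1, s4}, s5→{s6}, s6→{s3, s6, s7}, s7→{s6}; union {s1, s3, s4, s5, s6, s7}; ε-closure = {s1, s2, s3, s4, s5, s6, s7}.
Read '1': s1→{s1, s3, s4}, s2→{s5}, s3→{s6, s7}, s4→{s1, s4}, s5→{s6}, s6→{s3, s6, s7}, s7→{s6}; union {s1, s3, s4, s5, s6, s7}; ε-closure = {s1, s2, s3, s4, s5, s6, s7}.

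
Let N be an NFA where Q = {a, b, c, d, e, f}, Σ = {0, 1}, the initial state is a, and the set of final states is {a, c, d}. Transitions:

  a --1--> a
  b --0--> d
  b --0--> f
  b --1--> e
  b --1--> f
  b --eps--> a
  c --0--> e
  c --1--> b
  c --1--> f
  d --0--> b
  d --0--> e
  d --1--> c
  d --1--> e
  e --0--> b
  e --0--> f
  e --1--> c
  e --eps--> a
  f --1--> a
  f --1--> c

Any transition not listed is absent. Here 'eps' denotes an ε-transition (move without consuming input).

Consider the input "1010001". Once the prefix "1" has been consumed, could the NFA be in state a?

Start in {a}.
Read '1': a→{a}; now {a}.
State a is in {a}.

Yes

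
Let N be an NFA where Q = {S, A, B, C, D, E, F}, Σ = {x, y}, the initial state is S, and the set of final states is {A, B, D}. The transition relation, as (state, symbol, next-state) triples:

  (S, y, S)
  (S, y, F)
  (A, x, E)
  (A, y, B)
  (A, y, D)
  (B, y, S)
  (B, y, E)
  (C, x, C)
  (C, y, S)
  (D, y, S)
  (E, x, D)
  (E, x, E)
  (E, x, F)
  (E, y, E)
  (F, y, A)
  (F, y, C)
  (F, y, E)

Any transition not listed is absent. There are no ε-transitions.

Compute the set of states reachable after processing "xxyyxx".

Start in {S}.
Read 'x': S→∅; now ∅.
The set is empty and remains empty for the remaining 5 symbols.

∅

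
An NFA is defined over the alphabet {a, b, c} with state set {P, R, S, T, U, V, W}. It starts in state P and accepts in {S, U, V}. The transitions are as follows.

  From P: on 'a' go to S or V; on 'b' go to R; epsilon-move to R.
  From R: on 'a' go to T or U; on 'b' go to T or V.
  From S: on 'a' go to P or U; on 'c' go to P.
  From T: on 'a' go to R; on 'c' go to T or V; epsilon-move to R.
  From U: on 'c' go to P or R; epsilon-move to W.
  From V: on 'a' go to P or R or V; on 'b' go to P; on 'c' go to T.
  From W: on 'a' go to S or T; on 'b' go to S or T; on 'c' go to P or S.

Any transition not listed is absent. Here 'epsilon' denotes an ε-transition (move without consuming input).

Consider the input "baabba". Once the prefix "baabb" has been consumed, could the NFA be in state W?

Start: ε-closure({P}) = {P, R}.
Read 'b': {P, R} → {R, T, V}.
Read 'a': {R, T, V} → {P, R, T, U, V, W}.
Read 'a': {P, R, T, U, V, W} → {P, R, S, T, U, V, W}.
Read 'b': {P, R, S, T, U, V, W} → {P, R, S, T, V}.
Read 'b': {P, R, S, T, V} → {P, R, T, V}.
State W is not in {P, R, T, V}.

No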